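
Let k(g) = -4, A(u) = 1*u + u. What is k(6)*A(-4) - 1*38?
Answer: -6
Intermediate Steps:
A(u) = 2*u (A(u) = u + u = 2*u)
k(6)*A(-4) - 1*38 = -8*(-4) - 1*38 = -4*(-8) - 38 = 32 - 38 = -6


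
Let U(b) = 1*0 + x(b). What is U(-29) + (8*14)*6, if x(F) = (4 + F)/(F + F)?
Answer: 39001/58 ≈ 672.43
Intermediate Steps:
x(F) = (4 + F)/(2*F) (x(F) = (4 + F)/((2*F)) = (4 + F)*(1/(2*F)) = (4 + F)/(2*F))
U(b) = (4 + b)/(2*b) (U(b) = 1*0 + (4 + b)/(2*b) = 0 + (4 + b)/(2*b) = (4 + b)/(2*b))
U(-29) + (8*14)*6 = (½)*(4 - 29)/(-29) + (8*14)*6 = (½)*(-1/29)*(-25) + 112*6 = 25/58 + 672 = 39001/58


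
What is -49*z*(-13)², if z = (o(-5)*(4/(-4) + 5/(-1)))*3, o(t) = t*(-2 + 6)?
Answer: -2981160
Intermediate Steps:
o(t) = 4*t (o(t) = t*4 = 4*t)
z = 360 (z = ((4*(-5))*(4/(-4) + 5/(-1)))*3 = -20*(4*(-¼) + 5*(-1))*3 = -20*(-1 - 5)*3 = -20*(-6)*3 = 120*3 = 360)
-49*z*(-13)² = -49*360*(-13)² = -17640*169 = -2981160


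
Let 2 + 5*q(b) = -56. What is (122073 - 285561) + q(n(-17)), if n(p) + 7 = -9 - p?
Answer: -817498/5 ≈ -1.6350e+5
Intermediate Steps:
n(p) = -16 - p (n(p) = -7 + (-9 - p) = -16 - p)
q(b) = -58/5 (q(b) = -⅖ + (⅕)*(-56) = -⅖ - 56/5 = -58/5)
(122073 - 285561) + q(n(-17)) = (122073 - 285561) - 58/5 = -163488 - 58/5 = -817498/5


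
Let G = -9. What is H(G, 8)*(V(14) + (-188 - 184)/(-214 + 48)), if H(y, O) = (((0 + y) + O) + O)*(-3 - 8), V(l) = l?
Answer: -103796/83 ≈ -1250.6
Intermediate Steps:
H(y, O) = -22*O - 11*y (H(y, O) = ((y + O) + O)*(-11) = ((O + y) + O)*(-11) = (y + 2*O)*(-11) = -22*O - 11*y)
H(G, 8)*(V(14) + (-188 - 184)/(-214 + 48)) = (-22*8 - 11*(-9))*(14 + (-188 - 184)/(-214 + 48)) = (-176 + 99)*(14 - 372/(-166)) = -77*(14 - 372*(-1/166)) = -77*(14 + 186/83) = -77*1348/83 = -103796/83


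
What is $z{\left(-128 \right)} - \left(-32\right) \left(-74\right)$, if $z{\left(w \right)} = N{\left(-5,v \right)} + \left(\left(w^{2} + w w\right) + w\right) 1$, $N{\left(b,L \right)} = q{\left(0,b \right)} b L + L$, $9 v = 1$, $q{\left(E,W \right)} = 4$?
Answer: $\frac{272429}{9} \approx 30270.0$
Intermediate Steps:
$v = \frac{1}{9}$ ($v = \frac{1}{9} \cdot 1 = \frac{1}{9} \approx 0.11111$)
$N{\left(b,L \right)} = L + 4 L b$ ($N{\left(b,L \right)} = 4 b L + L = 4 L b + L = L + 4 L b$)
$z{\left(w \right)} = - \frac{19}{9} + w + 2 w^{2}$ ($z{\left(w \right)} = \frac{1 + 4 \left(-5\right)}{9} + \left(\left(w^{2} + w w\right) + w\right) 1 = \frac{1 - 20}{9} + \left(\left(w^{2} + w^{2}\right) + w\right) 1 = \frac{1}{9} \left(-19\right) + \left(2 w^{2} + w\right) 1 = - \frac{19}{9} + \left(w + 2 w^{2}\right) 1 = - \frac{19}{9} + \left(w + 2 w^{2}\right) = - \frac{19}{9} + w + 2 w^{2}$)
$z{\left(-128 \right)} - \left(-32\right) \left(-74\right) = \left(- \frac{19}{9} - 128 + 2 \left(-128\right)^{2}\right) - \left(-32\right) \left(-74\right) = \left(- \frac{19}{9} - 128 + 2 \cdot 16384\right) - 2368 = \left(- \frac{19}{9} - 128 + 32768\right) - 2368 = \frac{293741}{9} - 2368 = \frac{272429}{9}$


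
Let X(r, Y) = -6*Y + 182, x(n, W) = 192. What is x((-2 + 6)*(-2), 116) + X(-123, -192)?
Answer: 1526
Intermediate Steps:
X(r, Y) = 182 - 6*Y
x((-2 + 6)*(-2), 116) + X(-123, -192) = 192 + (182 - 6*(-192)) = 192 + (182 + 1152) = 192 + 1334 = 1526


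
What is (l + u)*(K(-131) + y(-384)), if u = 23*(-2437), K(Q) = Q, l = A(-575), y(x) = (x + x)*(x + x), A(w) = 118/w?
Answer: -19005476930999/575 ≈ -3.3053e+10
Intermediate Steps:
y(x) = 4*x² (y(x) = (2*x)*(2*x) = 4*x²)
l = -118/575 (l = 118/(-575) = 118*(-1/575) = -118/575 ≈ -0.20522)
u = -56051
(l + u)*(K(-131) + y(-384)) = (-118/575 - 56051)*(-131 + 4*(-384)²) = -32229443*(-131 + 4*147456)/575 = -32229443*(-131 + 589824)/575 = -32229443/575*589693 = -19005476930999/575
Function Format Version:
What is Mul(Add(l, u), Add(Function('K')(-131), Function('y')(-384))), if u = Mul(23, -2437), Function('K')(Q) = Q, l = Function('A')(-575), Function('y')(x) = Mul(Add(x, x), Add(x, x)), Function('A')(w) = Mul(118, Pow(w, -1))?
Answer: Rational(-19005476930999, 575) ≈ -3.3053e+10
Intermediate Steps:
Function('y')(x) = Mul(4, Pow(x, 2)) (Function('y')(x) = Mul(Mul(2, x), Mul(2, x)) = Mul(4, Pow(x, 2)))
l = Rational(-118, 575) (l = Mul(118, Pow(-575, -1)) = Mul(118, Rational(-1, 575)) = Rational(-118, 575) ≈ -0.20522)
u = -56051
Mul(Add(l, u), Add(Function('K')(-131), Function('y')(-384))) = Mul(Add(Rational(-118, 575), -56051), Add(-131, Mul(4, Pow(-384, 2)))) = Mul(Rational(-32229443, 575), Add(-131, Mul(4, 147456))) = Mul(Rational(-32229443, 575), Add(-131, 589824)) = Mul(Rational(-32229443, 575), 589693) = Rational(-19005476930999, 575)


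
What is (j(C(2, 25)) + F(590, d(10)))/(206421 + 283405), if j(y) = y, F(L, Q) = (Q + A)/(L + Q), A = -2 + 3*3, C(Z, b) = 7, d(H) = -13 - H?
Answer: 3953/277731342 ≈ 1.4233e-5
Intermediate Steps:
A = 7 (A = -2 + 9 = 7)
F(L, Q) = (7 + Q)/(L + Q) (F(L, Q) = (Q + 7)/(L + Q) = (7 + Q)/(L + Q))
(j(C(2, 25)) + F(590, d(10)))/(206421 + 283405) = (7 + (7 + (-13 - 1*10))/(590 + (-13 - 1*10)))/(206421 + 283405) = (7 + (7 + (-13 - 10))/(590 + (-13 - 10)))/489826 = (7 + (7 - 23)/(590 - 23))*(1/489826) = (7 - 16/567)*(1/489826) = (3953/567)*(1/489826) = 3953/277731342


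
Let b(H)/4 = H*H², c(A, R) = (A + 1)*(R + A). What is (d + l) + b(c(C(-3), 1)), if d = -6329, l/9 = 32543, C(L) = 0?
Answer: 286562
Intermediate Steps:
l = 292887 (l = 9*32543 = 292887)
c(A, R) = (1 + A)*(A + R)
b(H) = 4*H³ (b(H) = 4*(H*H²) = 4*H³)
(d + l) + b(c(C(-3), 1)) = (-6329 + 292887) + 4*(0 + 1 + 0² + 0*1)³ = 286558 + 4*(0 + 1 + 0 + 0)³ = 286558 + 4*1³ = 286558 + 4*1 = 286558 + 4 = 286562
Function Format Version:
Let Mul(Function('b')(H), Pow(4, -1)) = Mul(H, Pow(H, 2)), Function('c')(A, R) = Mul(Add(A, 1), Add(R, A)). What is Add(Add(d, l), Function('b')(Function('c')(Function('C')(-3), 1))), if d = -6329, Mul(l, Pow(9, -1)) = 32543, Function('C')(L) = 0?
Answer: 286562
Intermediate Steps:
l = 292887 (l = Mul(9, 32543) = 292887)
Function('c')(A, R) = Mul(Add(1, A), Add(A, R))
Function('b')(H) = Mul(4, Pow(H, 3)) (Function('b')(H) = Mul(4, Mul(H, Pow(H, 2))) = Mul(4, Pow(H, 3)))
Add(Add(d, l), Function('b')(Function('c')(Function('C')(-3), 1))) = Add(Add(-6329, 292887), Mul(4, Pow(Add(0, 1, Pow(0, 2), Mul(0, 1)), 3))) = Add(286558, Mul(4, Pow(Add(0, 1, 0, 0), 3))) = Add(286558, Mul(4, Pow(1, 3))) = Add(286558, Mul(4, 1)) = Add(286558, 4) = 286562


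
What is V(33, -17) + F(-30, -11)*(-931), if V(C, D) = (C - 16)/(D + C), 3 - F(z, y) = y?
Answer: -208527/16 ≈ -13033.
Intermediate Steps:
F(z, y) = 3 - y
V(C, D) = (-16 + C)/(C + D)
V(33, -17) + F(-30, -11)*(-931) = (-16 + 33)/(33 - 17) + (3 - 1*(-11))*(-931) = 17/16 + (3 + 11)*(-931) = (1/16)*17 + 14*(-931) = 17/16 - 13034 = -208527/16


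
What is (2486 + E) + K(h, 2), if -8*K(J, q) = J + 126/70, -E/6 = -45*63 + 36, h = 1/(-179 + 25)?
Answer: 118763419/6160 ≈ 19280.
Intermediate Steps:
h = -1/154 (h = 1/(-154) = -1/154 ≈ -0.0064935)
E = 16794 (E = -6*(-45*63 + 36) = -6*(-2835 + 36) = -6*(-2799) = 16794)
K(J, q) = -9/40 - J/8 (K(J, q) = -(J + 126/70)/8 = -(J + 126*(1/70))/8 = -(J + 9/5)/8 = -(9/5 + J)/8 = -9/40 - J/8)
(2486 + E) + K(h, 2) = (2486 + 16794) + (-9/40 - ⅛*(-1/154)) = 19280 + (-9/40 + 1/1232) = 19280 - 1381/6160 = 118763419/6160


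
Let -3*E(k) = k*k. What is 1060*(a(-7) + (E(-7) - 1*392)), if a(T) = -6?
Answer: -1317580/3 ≈ -4.3919e+5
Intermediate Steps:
E(k) = -k²/3 (E(k) = -k*k/3 = -k²/3)
1060*(a(-7) + (E(-7) - 1*392)) = 1060*(-6 + (-⅓*(-7)² - 1*392)) = 1060*(-6 + (-⅓*49 - 392)) = 1060*(-6 + (-49/3 - 392)) = 1060*(-6 - 1225/3) = 1060*(-1243/3) = -1317580/3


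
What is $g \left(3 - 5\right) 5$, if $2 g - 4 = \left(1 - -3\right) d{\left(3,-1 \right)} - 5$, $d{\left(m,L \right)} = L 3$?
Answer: $65$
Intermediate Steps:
$d{\left(m,L \right)} = 3 L$
$g = - \frac{13}{2}$ ($g = 2 + \frac{\left(1 - -3\right) 3 \left(-1\right) - 5}{2} = 2 + \frac{\left(1 + 3\right) \left(-3\right) - 5}{2} = 2 + \frac{4 \left(-3\right) - 5}{2} = 2 + \frac{-12 - 5}{2} = 2 + \frac{1}{2} \left(-17\right) = 2 - \frac{17}{2} = - \frac{13}{2} \approx -6.5$)
$g \left(3 - 5\right) 5 = - \frac{13 \left(3 - 5\right)}{2} \cdot 5 = \left(- \frac{13}{2}\right) \left(-2\right) 5 = 13 \cdot 5 = 65$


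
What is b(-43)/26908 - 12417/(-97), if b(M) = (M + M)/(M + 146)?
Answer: 17207002583/134418914 ≈ 128.01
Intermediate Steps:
b(M) = 2*M/(146 + M) (b(M) = (2*M)/(146 + M) = 2*M/(146 + M))
b(-43)/26908 - 12417/(-97) = (2*(-43)/(146 - 43))/26908 - 12417/(-97) = (2*(-43)/103)*(1/26908) - 12417*(-1/97) = (2*(-43)*(1/103))*(1/26908) + 12417/97 = -86/103*1/26908 + 12417/97 = -43/1385762 + 12417/97 = 17207002583/134418914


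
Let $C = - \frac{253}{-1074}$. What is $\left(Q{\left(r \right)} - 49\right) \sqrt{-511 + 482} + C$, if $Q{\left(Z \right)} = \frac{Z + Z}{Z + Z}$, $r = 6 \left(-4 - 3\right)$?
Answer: $\frac{253}{1074} - 48 i \sqrt{29} \approx 0.23557 - 258.49 i$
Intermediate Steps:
$r = -42$ ($r = 6 \left(-7\right) = -42$)
$Q{\left(Z \right)} = 1$ ($Q{\left(Z \right)} = \frac{2 Z}{2 Z} = 2 Z \frac{1}{2 Z} = 1$)
$C = \frac{253}{1074}$ ($C = \left(-253\right) \left(- \frac{1}{1074}\right) = \frac{253}{1074} \approx 0.23557$)
$\left(Q{\left(r \right)} - 49\right) \sqrt{-511 + 482} + C = \left(1 - 49\right) \sqrt{-511 + 482} + \frac{253}{1074} = \left(1 - 49\right) \sqrt{-29} + \frac{253}{1074} = - 48 i \sqrt{29} + \frac{253}{1074} = \frac{253}{1074} - 48 i \sqrt{29}$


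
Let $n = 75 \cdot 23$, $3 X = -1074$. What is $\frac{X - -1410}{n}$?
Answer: $\frac{1052}{1725} \approx 0.60985$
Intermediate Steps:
$X = -358$ ($X = \frac{1}{3} \left(-1074\right) = -358$)
$n = 1725$
$\frac{X - -1410}{n} = \frac{-358 - -1410}{1725} = \left(-358 + 1410\right) \frac{1}{1725} = 1052 \cdot \frac{1}{1725} = \frac{1052}{1725}$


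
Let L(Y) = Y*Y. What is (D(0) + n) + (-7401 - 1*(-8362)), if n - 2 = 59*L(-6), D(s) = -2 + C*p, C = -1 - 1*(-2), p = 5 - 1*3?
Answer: 3087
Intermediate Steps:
p = 2 (p = 5 - 3 = 2)
C = 1 (C = -1 + 2 = 1)
L(Y) = Y²
D(s) = 0 (D(s) = -2 + 1*2 = -2 + 2 = 0)
n = 2126 (n = 2 + 59*(-6)² = 2 + 59*36 = 2 + 2124 = 2126)
(D(0) + n) + (-7401 - 1*(-8362)) = (0 + 2126) + (-7401 - 1*(-8362)) = 2126 + (-7401 + 8362) = 2126 + 961 = 3087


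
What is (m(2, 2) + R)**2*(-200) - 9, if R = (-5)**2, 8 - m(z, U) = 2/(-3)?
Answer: -2040281/9 ≈ -2.2670e+5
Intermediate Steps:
m(z, U) = 26/3 (m(z, U) = 8 - 2/(-3) = 8 - 2*(-1)/3 = 8 - 1*(-2/3) = 8 + 2/3 = 26/3)
R = 25
(m(2, 2) + R)**2*(-200) - 9 = (26/3 + 25)**2*(-200) - 9 = (101/3)**2*(-200) - 9 = (10201/9)*(-200) - 9 = -2040200/9 - 9 = -2040281/9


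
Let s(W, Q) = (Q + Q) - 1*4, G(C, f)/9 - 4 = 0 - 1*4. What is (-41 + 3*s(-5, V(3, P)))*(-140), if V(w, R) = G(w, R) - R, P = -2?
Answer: 5740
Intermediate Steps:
G(C, f) = 0 (G(C, f) = 36 + 9*(0 - 1*4) = 36 + 9*(0 - 4) = 36 + 9*(-4) = 36 - 36 = 0)
V(w, R) = -R (V(w, R) = 0 - R = -R)
s(W, Q) = -4 + 2*Q (s(W, Q) = 2*Q - 4 = -4 + 2*Q)
(-41 + 3*s(-5, V(3, P)))*(-140) = (-41 + 3*(-4 + 2*(-1*(-2))))*(-140) = (-41 + 3*(-4 + 2*2))*(-140) = (-41 + 3*(-4 + 4))*(-140) = (-41 + 3*0)*(-140) = (-41 + 0)*(-140) = -41*(-140) = 5740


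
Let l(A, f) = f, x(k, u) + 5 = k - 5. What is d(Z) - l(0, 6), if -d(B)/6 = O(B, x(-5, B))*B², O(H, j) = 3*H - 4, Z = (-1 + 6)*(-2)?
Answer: 20394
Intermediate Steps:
Z = -10 (Z = 5*(-2) = -10)
x(k, u) = -10 + k (x(k, u) = -5 + (k - 5) = -5 + (-5 + k) = -10 + k)
O(H, j) = -4 + 3*H
d(B) = -6*B²*(-4 + 3*B) (d(B) = -6*(-4 + 3*B)*B² = -6*B²*(-4 + 3*B))
d(Z) - l(0, 6) = (-10)²*(24 - 18*(-10)) - 1*6 = 100*(24 + 180) - 6 = 100*204 - 6 = 20400 - 6 = 20394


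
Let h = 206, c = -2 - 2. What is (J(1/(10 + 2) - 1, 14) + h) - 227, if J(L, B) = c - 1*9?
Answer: -34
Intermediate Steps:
c = -4
J(L, B) = -13 (J(L, B) = -4 - 1*9 = -4 - 9 = -13)
(J(1/(10 + 2) - 1, 14) + h) - 227 = (-13 + 206) - 227 = 193 - 227 = -34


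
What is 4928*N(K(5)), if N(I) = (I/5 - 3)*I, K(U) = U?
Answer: -49280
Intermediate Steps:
N(I) = I*(-3 + I/5) (N(I) = (I*(1/5) - 3)*I = (I/5 - 3)*I = (-3 + I/5)*I = I*(-3 + I/5))
4928*N(K(5)) = 4928*((1/5)*5*(-15 + 5)) = 4928*((1/5)*5*(-10)) = 4928*(-10) = -49280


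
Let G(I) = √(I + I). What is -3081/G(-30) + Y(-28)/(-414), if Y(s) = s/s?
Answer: -1/414 + 1027*I*√15/10 ≈ -0.0024155 + 397.76*I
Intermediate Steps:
G(I) = √2*√I (G(I) = √(2*I) = √2*√I)
Y(s) = 1
-3081/G(-30) + Y(-28)/(-414) = -3081*(-I*√15/30) + 1/(-414) = -3081*(-I*√15/30) + 1*(-1/414) = -3081*(-I*√15/30) - 1/414 = -(-1027)*I*√15/10 - 1/414 = 1027*I*√15/10 - 1/414 = -1/414 + 1027*I*√15/10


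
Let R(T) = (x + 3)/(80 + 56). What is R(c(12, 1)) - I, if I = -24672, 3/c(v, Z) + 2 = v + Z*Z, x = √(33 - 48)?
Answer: 3355395/136 + I*√15/136 ≈ 24672.0 + 0.028478*I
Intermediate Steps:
x = I*√15 (x = √(-15) = I*√15 ≈ 3.873*I)
c(v, Z) = 3/(-2 + v + Z²) (c(v, Z) = 3/(-2 + (v + Z*Z)) = 3/(-2 + (v + Z²)) = 3/(-2 + v + Z²))
R(T) = 3/136 + I*√15/136 (R(T) = (I*√15 + 3)/(80 + 56) = (3 + I*√15)/136 = (3 + I*√15)*(1/136) = 3/136 + I*√15/136)
R(c(12, 1)) - I = (3/136 + I*√15/136) - 1*(-24672) = (3/136 + I*√15/136) + 24672 = 3355395/136 + I*√15/136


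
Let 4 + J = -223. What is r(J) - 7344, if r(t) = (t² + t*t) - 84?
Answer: 95630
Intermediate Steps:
J = -227 (J = -4 - 223 = -227)
r(t) = -84 + 2*t² (r(t) = (t² + t²) - 84 = 2*t² - 84 = -84 + 2*t²)
r(J) - 7344 = (-84 + 2*(-227)²) - 7344 = (-84 + 2*51529) - 7344 = (-84 + 103058) - 7344 = 102974 - 7344 = 95630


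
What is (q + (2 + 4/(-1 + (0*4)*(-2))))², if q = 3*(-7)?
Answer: 529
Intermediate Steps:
q = -21
(q + (2 + 4/(-1 + (0*4)*(-2))))² = (-21 + (2 + 4/(-1 + (0*4)*(-2))))² = (-21 + (2 + 4/(-1 + 0*(-2))))² = (-21 + (2 + 4/(-1 + 0)))² = (-21 + (2 + 4/(-1)))² = (-21 + (2 + 4*(-1)))² = (-21 + (2 - 4))² = (-21 - 2)² = (-23)² = 529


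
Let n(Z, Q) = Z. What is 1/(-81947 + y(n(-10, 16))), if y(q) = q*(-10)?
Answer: -1/81847 ≈ -1.2218e-5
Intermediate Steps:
y(q) = -10*q
1/(-81947 + y(n(-10, 16))) = 1/(-81947 - 10*(-10)) = 1/(-81947 + 100) = 1/(-81847) = -1/81847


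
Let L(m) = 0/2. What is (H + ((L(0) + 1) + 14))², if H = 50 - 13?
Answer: 2704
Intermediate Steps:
L(m) = 0 (L(m) = 0*(½) = 0)
H = 37
(H + ((L(0) + 1) + 14))² = (37 + ((0 + 1) + 14))² = (37 + (1 + 14))² = (37 + 15)² = 52² = 2704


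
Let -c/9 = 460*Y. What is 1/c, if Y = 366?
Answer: -1/1515240 ≈ -6.5996e-7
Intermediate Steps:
c = -1515240 (c = -4140*366 = -9*168360 = -1515240)
1/c = 1/(-1515240) = -1/1515240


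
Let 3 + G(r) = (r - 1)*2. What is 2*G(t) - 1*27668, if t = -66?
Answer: -27942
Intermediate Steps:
G(r) = -5 + 2*r (G(r) = -3 + (r - 1)*2 = -3 + (-1 + r)*2 = -3 + (-2 + 2*r) = -5 + 2*r)
2*G(t) - 1*27668 = 2*(-5 + 2*(-66)) - 1*27668 = 2*(-5 - 132) - 27668 = 2*(-137) - 27668 = -274 - 27668 = -27942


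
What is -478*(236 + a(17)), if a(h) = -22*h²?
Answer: 2926316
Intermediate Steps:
-478*(236 + a(17)) = -478*(236 - 22*17²) = -478*(236 - 22*289) = -478*(236 - 6358) = -478*(-6122) = 2926316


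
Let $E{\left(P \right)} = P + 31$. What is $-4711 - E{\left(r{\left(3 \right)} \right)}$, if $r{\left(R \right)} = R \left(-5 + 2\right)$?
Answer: $-4733$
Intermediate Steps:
$r{\left(R \right)} = - 3 R$ ($r{\left(R \right)} = R \left(-3\right) = - 3 R$)
$E{\left(P \right)} = 31 + P$
$-4711 - E{\left(r{\left(3 \right)} \right)} = -4711 - \left(31 - 9\right) = -4711 - 22 = -4733$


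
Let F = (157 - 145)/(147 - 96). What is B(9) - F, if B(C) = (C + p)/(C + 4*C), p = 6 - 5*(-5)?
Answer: 100/153 ≈ 0.65359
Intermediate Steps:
p = 31 (p = 6 + 25 = 31)
B(C) = (31 + C)/(5*C) (B(C) = (C + 31)/(C + 4*C) = (31 + C)/((5*C)) = (31 + C)*(1/(5*C)) = (31 + C)/(5*C))
F = 4/17 (F = 12/51 = 12*(1/51) = 4/17 ≈ 0.23529)
B(9) - F = (1/5)*(31 + 9)/9 - 1*4/17 = (1/5)*(1/9)*40 - 4/17 = 8/9 - 4/17 = 100/153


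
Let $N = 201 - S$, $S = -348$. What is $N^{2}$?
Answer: $301401$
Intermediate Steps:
$N = 549$ ($N = 201 - -348 = 201 + 348 = 549$)
$N^{2} = 549^{2} = 301401$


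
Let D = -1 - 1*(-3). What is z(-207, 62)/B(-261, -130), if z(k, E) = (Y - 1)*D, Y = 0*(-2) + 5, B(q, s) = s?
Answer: -4/65 ≈ -0.061538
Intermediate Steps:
D = 2 (D = -1 + 3 = 2)
Y = 5 (Y = 0 + 5 = 5)
z(k, E) = 8 (z(k, E) = (5 - 1)*2 = 4*2 = 8)
z(-207, 62)/B(-261, -130) = 8/(-130) = 8*(-1/130) = -4/65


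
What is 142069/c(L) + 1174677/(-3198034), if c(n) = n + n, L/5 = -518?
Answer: -4698227747/169038940 ≈ -27.794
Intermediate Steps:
L = -2590 (L = 5*(-518) = -2590)
c(n) = 2*n
142069/c(L) + 1174677/(-3198034) = 142069/((2*(-2590))) + 1174677/(-3198034) = 142069/(-5180) + 1174677*(-1/3198034) = 142069*(-1/5180) - 23973/65266 = -142069/5180 - 23973/65266 = -4698227747/169038940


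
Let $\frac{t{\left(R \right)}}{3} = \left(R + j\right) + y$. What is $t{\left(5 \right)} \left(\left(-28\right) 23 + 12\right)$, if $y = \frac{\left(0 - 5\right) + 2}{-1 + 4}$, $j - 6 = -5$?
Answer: $-9480$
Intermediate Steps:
$j = 1$ ($j = 6 - 5 = 1$)
$y = -1$ ($y = \frac{\left(0 - 5\right) + 2}{3} = \left(-5 + 2\right) \frac{1}{3} = \left(-3\right) \frac{1}{3} = -1$)
$t{\left(R \right)} = 3 R$ ($t{\left(R \right)} = 3 \left(\left(R + 1\right) - 1\right) = 3 \left(\left(1 + R\right) - 1\right) = 3 R$)
$t{\left(5 \right)} \left(\left(-28\right) 23 + 12\right) = 3 \cdot 5 \left(\left(-28\right) 23 + 12\right) = 15 \left(-644 + 12\right) = 15 \left(-632\right) = -9480$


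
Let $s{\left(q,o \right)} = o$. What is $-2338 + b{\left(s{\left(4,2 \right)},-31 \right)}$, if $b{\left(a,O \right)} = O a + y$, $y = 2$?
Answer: $-2398$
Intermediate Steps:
$b{\left(a,O \right)} = 2 + O a$ ($b{\left(a,O \right)} = O a + 2 = 2 + O a$)
$-2338 + b{\left(s{\left(4,2 \right)},-31 \right)} = -2338 + \left(2 - 62\right) = -2338 - 60 = -2398$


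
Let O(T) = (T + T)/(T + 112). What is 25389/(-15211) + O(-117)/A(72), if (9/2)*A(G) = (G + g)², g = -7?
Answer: -5717862/3531125 ≈ -1.6193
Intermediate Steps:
O(T) = 2*T/(112 + T) (O(T) = (2*T)/(112 + T) = 2*T/(112 + T))
A(G) = 2*(-7 + G)²/9 (A(G) = 2*(G - 7)²/9 = 2*(-7 + G)²/9)
25389/(-15211) + O(-117)/A(72) = 25389/(-15211) + (2*(-117)/(112 - 117))/((2*(-7 + 72)²/9)) = 25389*(-1/15211) + (2*(-117)/(-5))/(((2/9)*65²)) = -3627/2173 + (2*(-117)*(-⅕))/(((2/9)*4225)) = -3627/2173 + 234/(5*(8450/9)) = -3627/2173 + (234/5)*(9/8450) = -3627/2173 + 81/1625 = -5717862/3531125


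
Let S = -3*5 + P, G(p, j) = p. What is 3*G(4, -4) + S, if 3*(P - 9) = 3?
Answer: 7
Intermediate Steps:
P = 10 (P = 9 + (1/3)*3 = 9 + 1 = 10)
S = -5 (S = -3*5 + 10 = -15 + 10 = -5)
3*G(4, -4) + S = 3*4 - 5 = 12 - 5 = 7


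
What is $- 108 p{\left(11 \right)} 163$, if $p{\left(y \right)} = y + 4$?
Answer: $-264060$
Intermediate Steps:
$p{\left(y \right)} = 4 + y$
$- 108 p{\left(11 \right)} 163 = - 108 \left(4 + 11\right) 163 = \left(-108\right) 15 \cdot 163 = \left(-1620\right) 163 = -264060$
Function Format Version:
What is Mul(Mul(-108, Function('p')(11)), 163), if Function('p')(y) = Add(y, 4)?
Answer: -264060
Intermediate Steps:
Function('p')(y) = Add(4, y)
Mul(Mul(-108, Function('p')(11)), 163) = Mul(Mul(-108, Add(4, 11)), 163) = Mul(Mul(-108, 15), 163) = Mul(-1620, 163) = -264060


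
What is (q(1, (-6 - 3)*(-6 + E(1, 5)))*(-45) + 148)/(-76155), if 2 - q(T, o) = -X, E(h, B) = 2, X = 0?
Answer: -58/76155 ≈ -0.00076160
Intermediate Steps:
q(T, o) = 2 (q(T, o) = 2 - (-1)*0 = 2 - 1*0 = 2 + 0 = 2)
(q(1, (-6 - 3)*(-6 + E(1, 5)))*(-45) + 148)/(-76155) = (2*(-45) + 148)/(-76155) = (-90 + 148)*(-1/76155) = 58*(-1/76155) = -58/76155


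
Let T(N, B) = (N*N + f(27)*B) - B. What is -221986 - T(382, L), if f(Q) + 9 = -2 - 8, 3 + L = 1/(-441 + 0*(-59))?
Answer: -162274790/441 ≈ -3.6797e+5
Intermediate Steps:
L = -1324/441 (L = -3 + 1/(-441 + 0*(-59)) = -3 + 1/(-441 + 0) = -3 + 1/(-441) = -3 - 1/441 = -1324/441 ≈ -3.0023)
f(Q) = -19 (f(Q) = -9 + (-2 - 8) = -9 - 10 = -19)
T(N, B) = N² - 20*B (T(N, B) = (N*N - 19*B) - B = (N² - 19*B) - B = N² - 20*B)
-221986 - T(382, L) = -221986 - (382² - 20*(-1324/441)) = -221986 - (145924 + 26480/441) = -221986 - 1*64378964/441 = -221986 - 64378964/441 = -162274790/441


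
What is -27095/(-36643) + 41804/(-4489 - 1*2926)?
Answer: -1330914547/271707845 ≈ -4.8983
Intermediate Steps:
-27095/(-36643) + 41804/(-4489 - 1*2926) = -27095*(-1/36643) + 41804/(-4489 - 2926) = 27095/36643 + 41804/(-7415) = 27095/36643 + 41804*(-1/7415) = 27095/36643 - 41804/7415 = -1330914547/271707845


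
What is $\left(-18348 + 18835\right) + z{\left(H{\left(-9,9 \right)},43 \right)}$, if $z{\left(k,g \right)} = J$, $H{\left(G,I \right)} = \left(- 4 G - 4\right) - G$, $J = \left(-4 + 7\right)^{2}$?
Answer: $496$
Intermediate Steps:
$J = 9$ ($J = 3^{2} = 9$)
$H{\left(G,I \right)} = -4 - 5 G$ ($H{\left(G,I \right)} = \left(-4 - 4 G\right) - G = -4 - 5 G$)
$z{\left(k,g \right)} = 9$
$\left(-18348 + 18835\right) + z{\left(H{\left(-9,9 \right)},43 \right)} = \left(-18348 + 18835\right) + 9 = 487 + 9 = 496$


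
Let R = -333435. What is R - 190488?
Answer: -523923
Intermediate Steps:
R - 190488 = -333435 - 190488 = -523923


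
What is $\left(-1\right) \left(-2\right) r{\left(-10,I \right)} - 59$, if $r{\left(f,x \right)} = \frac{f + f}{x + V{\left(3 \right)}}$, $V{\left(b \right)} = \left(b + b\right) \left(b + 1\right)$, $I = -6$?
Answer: $- \frac{551}{9} \approx -61.222$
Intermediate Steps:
$V{\left(b \right)} = 2 b \left(1 + b\right)$
$r{\left(f,x \right)} = \frac{2 f}{24 + x}$ ($r{\left(f,x \right)} = \frac{f + f}{x + 2 \cdot 3 \left(1 + 3\right)} = \frac{2 f}{x + 2 \cdot 3 \cdot 4} = \frac{2 f}{x + 24} = \frac{2 f}{24 + x}$)
$\left(-1\right) \left(-2\right) r{\left(-10,I \right)} - 59 = \left(-1\right) \left(-2\right) 2 \left(-10\right) \frac{1}{24 - 6} - 59 = 2 \cdot 2 \left(-10\right) \frac{1}{18} - 59 = 2 \left(- \frac{10}{9}\right) - 59 = - \frac{20}{9} - 59 = - \frac{551}{9}$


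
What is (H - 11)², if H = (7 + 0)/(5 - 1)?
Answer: 1369/16 ≈ 85.563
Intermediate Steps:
H = 7/4 ≈ 1.7500
(H - 11)² = (7/4 - 11)² = (-37/4)² = 1369/16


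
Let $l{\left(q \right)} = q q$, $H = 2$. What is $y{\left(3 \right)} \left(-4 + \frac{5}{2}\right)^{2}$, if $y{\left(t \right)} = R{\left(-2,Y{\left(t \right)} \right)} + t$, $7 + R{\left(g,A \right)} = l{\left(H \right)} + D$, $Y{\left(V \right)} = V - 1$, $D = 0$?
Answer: $0$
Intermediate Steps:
$l{\left(q \right)} = q^{2}$
$Y{\left(V \right)} = -1 + V$
$R{\left(g,A \right)} = -3$ ($R{\left(g,A \right)} = -7 + \left(2^{2} + 0\right) = -7 + \left(4 + 0\right) = -7 + 4 = -3$)
$y{\left(t \right)} = -3 + t$
$y{\left(3 \right)} \left(-4 + \frac{5}{2}\right)^{2} = \left(-3 + 3\right) \left(-4 + \frac{5}{2}\right)^{2} = 0 \left(-4 + 5 \cdot \frac{1}{2}\right)^{2} = 0 \left(-4 + \frac{5}{2}\right)^{2} = 0 \left(- \frac{3}{2}\right)^{2} = 0 \cdot \frac{9}{4} = 0$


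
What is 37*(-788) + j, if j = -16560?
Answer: -45716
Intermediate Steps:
37*(-788) + j = 37*(-788) - 16560 = -29156 - 16560 = -45716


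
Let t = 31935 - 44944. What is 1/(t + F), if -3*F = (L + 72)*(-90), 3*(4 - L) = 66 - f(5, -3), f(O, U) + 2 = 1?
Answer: -1/11399 ≈ -8.7727e-5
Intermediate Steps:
t = -13009
f(O, U) = -1 (f(O, U) = -2 + 1 = -1)
L = -55/3 (L = 4 - (66 - 1*(-1))/3 = 4 - (66 + 1)/3 = 4 - 1/3*67 = 4 - 67/3 = -55/3 ≈ -18.333)
F = 1610 (F = -(-55/3 + 72)*(-90)/3 = -161*(-90)/9 = -1/3*(-4830) = 1610)
1/(t + F) = 1/(-13009 + 1610) = 1/(-11399) = -1/11399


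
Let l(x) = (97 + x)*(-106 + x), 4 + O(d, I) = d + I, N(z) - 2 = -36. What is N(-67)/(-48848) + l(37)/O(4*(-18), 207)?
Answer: -225822077/3199544 ≈ -70.579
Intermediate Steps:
N(z) = -34 (N(z) = 2 - 36 = -34)
O(d, I) = -4 + I + d (O(d, I) = -4 + (d + I) = -4 + (I + d) = -4 + I + d)
l(x) = (-106 + x)*(97 + x)
N(-67)/(-48848) + l(37)/O(4*(-18), 207) = -34/(-48848) + (-10282 + 37² - 9*37)/(-4 + 207 + 4*(-18)) = -34*(-1/48848) + (-10282 + 1369 - 333)/(-4 + 207 - 72) = 17/24424 - 9246/131 = -225822077/3199544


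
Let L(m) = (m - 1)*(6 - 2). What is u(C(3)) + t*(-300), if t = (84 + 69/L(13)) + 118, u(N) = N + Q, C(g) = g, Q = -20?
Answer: -244193/4 ≈ -61048.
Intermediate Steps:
L(m) = -4 + 4*m (L(m) = (-1 + m)*4 = -4 + 4*m)
u(N) = -20 + N (u(N) = N - 20 = -20 + N)
t = 3255/16 (t = (84 + 69/(-4 + 4*13)) + 118 = (84 + 69/(-4 + 52)) + 118 = (84 + 69/48) + 118 = (84 + 69*(1/48)) + 118 = (84 + 23/16) + 118 = 1367/16 + 118 = 3255/16 ≈ 203.44)
u(C(3)) + t*(-300) = (-20 + 3) + (3255/16)*(-300) = -17 - 244125/4 = -244193/4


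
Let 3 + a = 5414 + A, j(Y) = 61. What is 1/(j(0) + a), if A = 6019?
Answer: 1/11491 ≈ 8.7025e-5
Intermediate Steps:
a = 11430 (a = -3 + (5414 + 6019) = -3 + 11433 = 11430)
1/(j(0) + a) = 1/(61 + 11430) = 1/11491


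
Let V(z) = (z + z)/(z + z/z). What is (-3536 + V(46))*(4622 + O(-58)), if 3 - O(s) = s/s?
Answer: -768046400/47 ≈ -1.6341e+7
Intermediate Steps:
V(z) = 2*z/(1 + z) (V(z) = (2*z)/(z + 1) = (2*z)/(1 + z) = 2*z/(1 + z))
O(s) = 2 (O(s) = 3 - s/s = 3 - 1*1 = 3 - 1 = 2)
(-3536 + V(46))*(4622 + O(-58)) = (-3536 + 2*46/(1 + 46))*(4622 + 2) = (-3536 + 2*46/47)*4624 = (-3536 + 2*46*(1/47))*4624 = (-3536 + 92/47)*4624 = -166100/47*4624 = -768046400/47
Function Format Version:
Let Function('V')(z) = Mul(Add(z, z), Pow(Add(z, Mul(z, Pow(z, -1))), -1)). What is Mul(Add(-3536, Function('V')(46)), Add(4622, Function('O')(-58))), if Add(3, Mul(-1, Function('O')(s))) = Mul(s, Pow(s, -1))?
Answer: Rational(-768046400, 47) ≈ -1.6341e+7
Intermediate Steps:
Function('V')(z) = Mul(2, z, Pow(Add(1, z), -1)) (Function('V')(z) = Mul(Mul(2, z), Pow(Add(z, 1), -1)) = Mul(Mul(2, z), Pow(Add(1, z), -1)) = Mul(2, z, Pow(Add(1, z), -1)))
Function('O')(s) = 2 (Function('O')(s) = Add(3, Mul(-1, Mul(s, Pow(s, -1)))) = Add(3, Mul(-1, 1)) = Add(3, -1) = 2)
Mul(Add(-3536, Function('V')(46)), Add(4622, Function('O')(-58))) = Mul(Add(-3536, Mul(2, 46, Pow(Add(1, 46), -1))), Add(4622, 2)) = Mul(Add(-3536, Mul(2, 46, Pow(47, -1))), 4624) = Mul(Add(-3536, Mul(2, 46, Rational(1, 47))), 4624) = Mul(Add(-3536, Rational(92, 47)), 4624) = Mul(Rational(-166100, 47), 4624) = Rational(-768046400, 47)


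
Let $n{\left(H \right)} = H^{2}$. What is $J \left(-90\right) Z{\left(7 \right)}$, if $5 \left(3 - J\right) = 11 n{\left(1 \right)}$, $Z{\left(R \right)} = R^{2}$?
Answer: $-3528$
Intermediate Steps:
$J = \frac{4}{5}$ ($J = 3 - \frac{11 \cdot 1^{2}}{5} = 3 - \frac{11 \cdot 1}{5} = 3 - \frac{11}{5} = \frac{4}{5} \approx 0.8$)
$J \left(-90\right) Z{\left(7 \right)} = \frac{4}{5} \left(-90\right) 7^{2} = \left(-72\right) 49 = -3528$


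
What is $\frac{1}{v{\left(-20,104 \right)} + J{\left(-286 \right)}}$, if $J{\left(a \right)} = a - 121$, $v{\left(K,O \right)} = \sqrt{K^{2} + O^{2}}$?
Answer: $- \frac{407}{154433} - \frac{4 \sqrt{701}}{154433} \approx -0.0033212$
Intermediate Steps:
$J{\left(a \right)} = -121 + a$ ($J{\left(a \right)} = a - 121 = -121 + a$)
$\frac{1}{v{\left(-20,104 \right)} + J{\left(-286 \right)}} = \frac{1}{\sqrt{\left(-20\right)^{2} + 104^{2}} - 407} = \frac{1}{\sqrt{400 + 10816} - 407} = \frac{1}{\sqrt{11216} - 407} = \frac{1}{4 \sqrt{701} - 407} = \frac{1}{-407 + 4 \sqrt{701}}$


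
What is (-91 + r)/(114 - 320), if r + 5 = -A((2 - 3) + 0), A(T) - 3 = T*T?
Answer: 50/103 ≈ 0.48544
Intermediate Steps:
A(T) = 3 + T**2 (A(T) = 3 + T*T = 3 + T**2)
r = -9 (r = -5 - (3 + ((2 - 3) + 0)**2) = -5 - (3 + (-1 + 0)**2) = -5 - (3 + (-1)**2) = -5 - (3 + 1) = -5 - 1*4 = -5 - 4 = -9)
(-91 + r)/(114 - 320) = (-91 - 9)/(114 - 320) = -100/(-206) = -100*(-1/206) = 50/103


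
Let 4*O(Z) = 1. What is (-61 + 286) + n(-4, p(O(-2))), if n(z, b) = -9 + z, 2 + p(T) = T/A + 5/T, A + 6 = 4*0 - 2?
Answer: 212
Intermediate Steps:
A = -8 (A = -6 + (4*0 - 2) = -6 + (0 - 2) = -6 - 2 = -8)
O(Z) = ¼ (O(Z) = (¼)*1 = ¼)
p(T) = -2 + 5/T - T/8 (p(T) = -2 + (T/(-8) + 5/T) = -2 + (T*(-⅛) + 5/T) = -2 + (-T/8 + 5/T) = -2 + (5/T - T/8) = -2 + 5/T - T/8)
(-61 + 286) + n(-4, p(O(-2))) = (-61 + 286) + (-9 - 4) = 225 - 13 = 212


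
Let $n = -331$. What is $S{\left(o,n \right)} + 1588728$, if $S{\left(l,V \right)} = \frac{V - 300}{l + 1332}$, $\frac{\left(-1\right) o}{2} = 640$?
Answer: $\frac{82613225}{52} \approx 1.5887 \cdot 10^{6}$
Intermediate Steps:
$o = -1280$ ($o = \left(-2\right) 640 = -1280$)
$S{\left(l,V \right)} = \frac{-300 + V}{1332 + l}$
$S{\left(o,n \right)} + 1588728 = \frac{-300 - 331}{1332 - 1280} + 1588728 = \frac{1}{52} \left(-631\right) + 1588728 = - \frac{631}{52} + 1588728 = \frac{82613225}{52}$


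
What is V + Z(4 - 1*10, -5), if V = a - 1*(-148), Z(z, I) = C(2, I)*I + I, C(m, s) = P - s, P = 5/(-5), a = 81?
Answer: 204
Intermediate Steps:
P = -1 (P = 5*(-⅕) = -1)
C(m, s) = -1 - s
Z(z, I) = I + I*(-1 - I) (Z(z, I) = (-1 - I)*I + I = I*(-1 - I) + I = I + I*(-1 - I))
V = 229 (V = 81 - 1*(-148) = 81 + 148 = 229)
V + Z(4 - 1*10, -5) = 229 - 1*(-5)² = 229 - 1*25 = 229 - 25 = 204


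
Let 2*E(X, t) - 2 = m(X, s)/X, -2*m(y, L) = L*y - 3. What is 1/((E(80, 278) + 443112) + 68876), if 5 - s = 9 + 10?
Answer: 320/163837603 ≈ 1.9532e-6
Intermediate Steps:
s = -14 (s = 5 - (9 + 10) = 5 - 1*19 = 5 - 19 = -14)
m(y, L) = 3/2 - L*y/2 (m(y, L) = -(L*y - 3)/2 = -(-3 + L*y)/2 = 3/2 - L*y/2)
E(X, t) = 1 + (3/2 + 7*X)/(2*X) (E(X, t) = 1 + ((3/2 - ½*(-14)*X)/X)/2 = 1 + ((3/2 + 7*X)/X)/2 = 1 + (3/2 + 7*X)/(2*X))
1/((E(80, 278) + 443112) + 68876) = 1/(((¾)*(1 + 6*80)/80 + 443112) + 68876) = 1/(((¾)*(1/80)*(1 + 480) + 443112) + 68876) = 1/(((¾)*(1/80)*481 + 443112) + 68876) = 1/((1443/320 + 443112) + 68876) = 1/(141797283/320 + 68876) = 1/(163837603/320) = 320/163837603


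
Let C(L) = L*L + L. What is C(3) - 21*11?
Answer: -219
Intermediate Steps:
C(L) = L + L**2 (C(L) = L**2 + L = L + L**2)
C(3) - 21*11 = 3*(1 + 3) - 21*11 = 3*4 - 231 = 12 - 231 = -219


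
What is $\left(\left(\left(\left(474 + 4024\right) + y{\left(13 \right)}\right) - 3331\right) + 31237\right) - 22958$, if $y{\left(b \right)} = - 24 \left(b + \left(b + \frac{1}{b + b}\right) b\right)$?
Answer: $5066$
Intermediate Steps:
$y{\left(b \right)} = - 24 b - 24 b \left(b + \frac{1}{2 b}\right)$ ($y{\left(b \right)} = - 24 \left(b + \left(b + \frac{1}{2 b}\right) b\right) = - 24 \left(b + b \left(b + \frac{1}{2 b}\right)\right) = - 24 b - 24 b \left(b + \frac{1}{2 b}\right)$)
$\left(\left(\left(\left(474 + 4024\right) + y{\left(13 \right)}\right) - 3331\right) + 31237\right) - 22958 = \left(\left(\left(\left(474 + 4024\right) - \left(324 + 4056\right)\right) - 3331\right) + 31237\right) - 22958 = \left(\left(\left(4498 - 4380\right) - 3331\right) + 31237\right) - 22958 = \left(\left(118 - 3331\right) + 31237\right) - 22958 = \left(-3213 + 31237\right) - 22958 = 28024 - 22958 = 5066$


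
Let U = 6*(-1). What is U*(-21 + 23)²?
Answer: -24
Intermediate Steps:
U = -6
U*(-21 + 23)² = -6*(-21 + 23)² = -6*2² = -6*4 = -24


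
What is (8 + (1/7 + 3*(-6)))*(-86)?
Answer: 5934/7 ≈ 847.71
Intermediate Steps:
(8 + (1/7 + 3*(-6)))*(-86) = (8 + (⅐ - 18))*(-86) = (8 - 125/7)*(-86) = -69/7*(-86) = 5934/7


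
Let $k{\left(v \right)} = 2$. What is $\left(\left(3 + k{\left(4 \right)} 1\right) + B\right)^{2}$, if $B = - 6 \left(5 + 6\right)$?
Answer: $3721$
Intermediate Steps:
$B = -66$ ($B = \left(-6\right) 11 = -66$)
$\left(\left(3 + k{\left(4 \right)} 1\right) + B\right)^{2} = \left(\left(3 + 2 \cdot 1\right) - 66\right)^{2} = \left(\left(3 + 2\right) - 66\right)^{2} = \left(5 - 66\right)^{2} = \left(-61\right)^{2} = 3721$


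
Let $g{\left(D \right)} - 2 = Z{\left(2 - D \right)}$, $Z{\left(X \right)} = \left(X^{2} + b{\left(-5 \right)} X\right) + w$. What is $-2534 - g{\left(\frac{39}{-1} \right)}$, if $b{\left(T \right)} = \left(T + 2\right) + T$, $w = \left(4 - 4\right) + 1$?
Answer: $-3890$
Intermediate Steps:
$w = 1$ ($w = 0 + 1 = 1$)
$b{\left(T \right)} = 2 + 2 T$ ($b{\left(T \right)} = \left(2 + T\right) + T = 2 + 2 T$)
$Z{\left(X \right)} = 1 + X^{2} - 8 X$ ($Z{\left(X \right)} = \left(X^{2} + \left(2 + 2 \left(-5\right)\right) X\right) + 1 = \left(X^{2} + \left(2 - 10\right) X\right) + 1 = \left(X^{2} - 8 X\right) + 1 = 1 + X^{2} - 8 X$)
$g{\left(D \right)} = -13 + \left(2 - D\right)^{2} + 8 D$ ($g{\left(D \right)} = 2 + \left(1 + \left(2 - D\right)^{2} - 8 \left(2 - D\right)\right) = 2 + \left(1 + \left(2 - D\right)^{2} + \left(-16 + 8 D\right)\right) = 2 + \left(-15 + \left(2 - D\right)^{2} + 8 D\right) = -13 + \left(2 - D\right)^{2} + 8 D$)
$-2534 - g{\left(\frac{39}{-1} \right)} = -2534 - \left(-9 + \left(\frac{39}{-1}\right)^{2} + 4 \frac{39}{-1}\right) = -2534 - \left(-9 + \left(39 \left(-1\right)\right)^{2} + 4 \cdot 39 \left(-1\right)\right) = -2534 - \left(-9 + \left(-39\right)^{2} + 4 \left(-39\right)\right) = -2534 - \left(-9 + 1521 - 156\right) = -2534 - 1356 = -3890$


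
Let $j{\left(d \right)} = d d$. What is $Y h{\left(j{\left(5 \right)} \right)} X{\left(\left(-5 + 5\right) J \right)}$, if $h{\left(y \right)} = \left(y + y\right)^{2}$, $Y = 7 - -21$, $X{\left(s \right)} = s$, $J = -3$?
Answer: $0$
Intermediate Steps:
$j{\left(d \right)} = d^{2}$
$Y = 28$ ($Y = 7 + 21 = 28$)
$h{\left(y \right)} = 4 y^{2}$ ($h{\left(y \right)} = \left(2 y\right)^{2} = 4 y^{2}$)
$Y h{\left(j{\left(5 \right)} \right)} X{\left(\left(-5 + 5\right) J \right)} = 28 \cdot 4 \left(5^{2}\right)^{2} \left(-5 + 5\right) \left(-3\right) = 28 \cdot 4 \cdot 25^{2} \cdot 0 \left(-3\right) = 28 \cdot 4 \cdot 625 \cdot 0 = 28 \cdot 2500 \cdot 0 = 70000 \cdot 0 = 0$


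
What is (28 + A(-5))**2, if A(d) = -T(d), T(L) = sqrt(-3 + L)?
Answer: 776 - 112*I*sqrt(2) ≈ 776.0 - 158.39*I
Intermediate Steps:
A(d) = -sqrt(-3 + d)
(28 + A(-5))**2 = (28 - sqrt(-3 - 5))**2 = (28 - sqrt(-8))**2 = (28 - 2*I*sqrt(2))**2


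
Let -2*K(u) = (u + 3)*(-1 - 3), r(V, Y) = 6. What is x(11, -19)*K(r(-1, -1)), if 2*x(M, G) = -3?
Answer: -27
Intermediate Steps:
x(M, G) = -3/2 (x(M, G) = (½)*(-3) = -3/2)
K(u) = 6 + 2*u (K(u) = -(u + 3)*(-1 - 3)/2 = -(3 + u)*(-4)/2 = -(-12 - 4*u)/2 = 6 + 2*u)
x(11, -19)*K(r(-1, -1)) = -3*(6 + 2*6)/2 = -3*(6 + 12)/2 = -3/2*18 = -27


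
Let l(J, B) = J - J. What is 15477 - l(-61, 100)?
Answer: 15477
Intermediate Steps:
l(J, B) = 0
15477 - l(-61, 100) = 15477 - 1*0 = 15477 + 0 = 15477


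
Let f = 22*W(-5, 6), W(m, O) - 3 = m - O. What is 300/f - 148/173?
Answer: -19487/7612 ≈ -2.5600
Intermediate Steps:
W(m, O) = 3 + m - O (W(m, O) = 3 + (m - O) = 3 + m - O)
f = -176 (f = 22*(3 - 5 - 1*6) = 22*(3 - 5 - 6) = 22*(-8) = -176)
300/f - 148/173 = 300/(-176) - 148/173 = 300*(-1/176) - 148*1/173 = -75/44 - 148/173 = -19487/7612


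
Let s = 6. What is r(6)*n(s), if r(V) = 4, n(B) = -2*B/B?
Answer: -8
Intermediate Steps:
n(B) = -2 (n(B) = -2*1 = -2)
r(6)*n(s) = 4*(-2) = -8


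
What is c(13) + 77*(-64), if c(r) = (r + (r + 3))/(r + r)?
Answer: -128099/26 ≈ -4926.9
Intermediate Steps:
c(r) = (3 + 2*r)/(2*r) (c(r) = (r + (3 + r))/((2*r)) = (3 + 2*r)*(1/(2*r)) = (3 + 2*r)/(2*r))
c(13) + 77*(-64) = (3/2 + 13)/13 + 77*(-64) = (1/13)*(29/2) - 4928 = 29/26 - 4928 = -128099/26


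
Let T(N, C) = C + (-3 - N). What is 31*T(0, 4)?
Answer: 31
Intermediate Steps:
T(N, C) = -3 + C - N
31*T(0, 4) = 31*(-3 + 4 - 1*0) = 31*(-3 + 4 + 0) = 31*1 = 31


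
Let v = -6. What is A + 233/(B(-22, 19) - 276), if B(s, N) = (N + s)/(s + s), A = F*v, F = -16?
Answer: 1155284/12141 ≈ 95.156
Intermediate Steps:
A = 96 (A = -16*(-6) = 96)
B(s, N) = (N + s)/(2*s) (B(s, N) = (N + s)/((2*s)) = (N + s)*(1/(2*s)) = (N + s)/(2*s))
A + 233/(B(-22, 19) - 276) = 96 + 233/((½)*(19 - 22)/(-22) - 276) = 96 + 233/((½)*(-1/22)*(-3) - 276) = 96 + 233/(3/44 - 276) = 96 + 233/(-12141/44) = 96 + 233*(-44/12141) = 96 - 10252/12141 = 1155284/12141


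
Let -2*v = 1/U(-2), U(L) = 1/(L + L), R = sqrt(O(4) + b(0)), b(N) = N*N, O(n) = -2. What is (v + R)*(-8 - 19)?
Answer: -54 - 27*I*sqrt(2) ≈ -54.0 - 38.184*I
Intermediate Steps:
b(N) = N**2
R = I*sqrt(2) (R = sqrt(-2 + 0**2) = sqrt(-2 + 0) = sqrt(-2) = I*sqrt(2) ≈ 1.4142*I)
U(L) = 1/(2*L)
v = 2 (v = -1/(2*((1/2)/(-2))) = -1/(2*((1/2)*(-1/2))) = -1/(2*(-1/4)) = -1/2*(-4) = 2)
(v + R)*(-8 - 19) = (2 + I*sqrt(2))*(-8 - 19) = (2 + I*sqrt(2))*(-27) = -54 - 27*I*sqrt(2)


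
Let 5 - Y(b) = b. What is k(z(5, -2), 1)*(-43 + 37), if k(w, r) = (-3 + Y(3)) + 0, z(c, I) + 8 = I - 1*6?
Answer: 6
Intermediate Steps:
Y(b) = 5 - b
z(c, I) = -14 + I (z(c, I) = -8 + (I - 1*6) = -8 + (I - 6) = -8 + (-6 + I) = -14 + I)
k(w, r) = -1 (k(w, r) = (-3 + (5 - 1*3)) + 0 = (-3 + (5 - 3)) + 0 = (-3 + 2) + 0 = -1 + 0 = -1)
k(z(5, -2), 1)*(-43 + 37) = -(-43 + 37) = -1*(-6) = 6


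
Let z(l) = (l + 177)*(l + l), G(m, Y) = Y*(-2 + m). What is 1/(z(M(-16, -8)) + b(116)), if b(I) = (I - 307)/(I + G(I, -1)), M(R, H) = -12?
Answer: -2/8111 ≈ -0.00024658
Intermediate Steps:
z(l) = 2*l*(177 + l) (z(l) = (177 + l)*(2*l) = 2*l*(177 + l))
b(I) = -307/2 + I/2 (b(I) = (I - 307)/(I - (-2 + I)) = (-307 + I)/(I + (2 - I)) = (-307 + I)/2 = (-307 + I)*(1/2) = -307/2 + I/2)
1/(z(M(-16, -8)) + b(116)) = 1/(2*(-12)*(177 - 12) + (-307/2 + (1/2)*116)) = 1/(2*(-12)*165 + (-307/2 + 58)) = 1/(-3960 - 191/2) = 1/(-8111/2) = -2/8111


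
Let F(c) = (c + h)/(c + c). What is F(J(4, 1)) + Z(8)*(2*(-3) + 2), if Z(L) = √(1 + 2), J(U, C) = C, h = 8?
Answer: 9/2 - 4*√3 ≈ -2.4282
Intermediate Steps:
Z(L) = √3
F(c) = (8 + c)/(2*c) (F(c) = (c + 8)/(c + c) = (8 + c)/((2*c)) = (8 + c)*(1/(2*c)) = (8 + c)/(2*c))
F(J(4, 1)) + Z(8)*(2*(-3) + 2) = (½)*(8 + 1)/1 + √3*(2*(-3) + 2) = (½)*1*9 + √3*(-6 + 2) = 9/2 + √3*(-4) = 9/2 - 4*√3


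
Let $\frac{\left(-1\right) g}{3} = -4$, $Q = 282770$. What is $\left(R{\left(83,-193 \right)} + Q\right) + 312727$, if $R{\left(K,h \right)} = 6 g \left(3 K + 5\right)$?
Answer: $613785$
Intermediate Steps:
$g = 12$ ($g = \left(-3\right) \left(-4\right) = 12$)
$R{\left(K,h \right)} = 360 + 216 K$ ($R{\left(K,h \right)} = 6 \cdot 12 \left(3 K + 5\right) = 72 \left(5 + 3 K\right) = 360 + 216 K$)
$\left(R{\left(83,-193 \right)} + Q\right) + 312727 = \left(\left(360 + 216 \cdot 83\right) + 282770\right) + 312727 = \left(\left(360 + 17928\right) + 282770\right) + 312727 = \left(18288 + 282770\right) + 312727 = 301058 + 312727 = 613785$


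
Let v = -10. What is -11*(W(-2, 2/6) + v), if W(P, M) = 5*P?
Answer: 220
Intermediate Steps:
-11*(W(-2, 2/6) + v) = -11*(5*(-2) - 10) = -11*(-10 - 10) = -11*(-20) = 220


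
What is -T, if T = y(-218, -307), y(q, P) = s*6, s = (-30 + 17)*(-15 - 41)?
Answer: -4368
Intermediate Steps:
s = 728 (s = -13*(-56) = 728)
y(q, P) = 4368 (y(q, P) = 728*6 = 4368)
T = 4368
-T = -1*4368 = -4368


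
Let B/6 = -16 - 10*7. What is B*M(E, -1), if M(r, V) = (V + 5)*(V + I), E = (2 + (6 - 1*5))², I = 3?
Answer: -4128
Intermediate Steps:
E = 9 (E = (2 + (6 - 5))² = (2 + 1)² = 3² = 9)
M(r, V) = (3 + V)*(5 + V) (M(r, V) = (V + 5)*(V + 3) = (5 + V)*(3 + V) = (3 + V)*(5 + V))
B = -516 (B = 6*(-16 - 10*7) = 6*(-16 - 70) = 6*(-86) = -516)
B*M(E, -1) = -516*(15 + (-1)² + 8*(-1)) = -516*(15 + 1 - 8) = -516*8 = -4128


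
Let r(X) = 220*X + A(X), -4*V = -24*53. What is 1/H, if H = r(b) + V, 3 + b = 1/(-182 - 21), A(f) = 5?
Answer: -203/68631 ≈ -0.0029578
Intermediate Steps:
V = 318 (V = -(-6)*53 = -¼*(-1272) = 318)
b = -610/203 (b = -3 + 1/(-182 - 21) = -3 + 1/(-203) = -3 - 1/203 = -610/203 ≈ -3.0049)
r(X) = 5 + 220*X (r(X) = 220*X + 5 = 5 + 220*X)
H = -68631/203 (H = (5 + 220*(-610/203)) + 318 = (5 - 134200/203) + 318 = -133185/203 + 318 = -68631/203 ≈ -338.08)
1/H = 1/(-68631/203) = -203/68631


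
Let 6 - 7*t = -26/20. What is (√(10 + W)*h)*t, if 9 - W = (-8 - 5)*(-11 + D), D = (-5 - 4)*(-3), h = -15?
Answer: -219*√227/14 ≈ -235.68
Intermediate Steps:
t = 73/70 (t = 6/7 - (-26)/(7*20) = 6/7 - ⅐*(-13/10) = 6/7 + 13/70 = 73/70 ≈ 1.0429)
D = 27 (D = -9*(-3) = 27)
W = 217 (W = 9 - (-8 - 5)*(-11 + 27) = 9 - (-13)*16 = 9 - 1*(-208) = 9 + 208 = 217)
(√(10 + W)*h)*t = (√(10 + 217)*(-15))*(73/70) = (√227*(-15))*(73/70) = -15*√227*(73/70) = -219*√227/14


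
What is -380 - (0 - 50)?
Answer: -330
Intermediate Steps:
-380 - (0 - 50) = -380 - 1*(-50) = -380 + 50 = -330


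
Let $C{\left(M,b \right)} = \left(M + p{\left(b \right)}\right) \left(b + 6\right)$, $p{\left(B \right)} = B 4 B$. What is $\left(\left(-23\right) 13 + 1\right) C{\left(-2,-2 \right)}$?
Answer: $-16688$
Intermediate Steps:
$p{\left(B \right)} = 4 B^{2}$ ($p{\left(B \right)} = 4 B B = 4 B^{2}$)
$C{\left(M,b \right)} = \left(6 + b\right) \left(M + 4 b^{2}\right)$ ($C{\left(M,b \right)} = \left(M + 4 b^{2}\right) \left(b + 6\right) = \left(M + 4 b^{2}\right) \left(6 + b\right) = \left(6 + b\right) \left(M + 4 b^{2}\right)$)
$\left(\left(-23\right) 13 + 1\right) C{\left(-2,-2 \right)} = \left(\left(-23\right) 13 + 1\right) \left(4 \left(-2\right)^{3} + 6 \left(-2\right) + 24 \left(-2\right)^{2} - -4\right) = \left(-299 + 1\right) \left(4 \left(-8\right) - 12 + 24 \cdot 4 + 4\right) = - 298 \left(-32 - 12 + 96 + 4\right) = \left(-298\right) 56 = -16688$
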